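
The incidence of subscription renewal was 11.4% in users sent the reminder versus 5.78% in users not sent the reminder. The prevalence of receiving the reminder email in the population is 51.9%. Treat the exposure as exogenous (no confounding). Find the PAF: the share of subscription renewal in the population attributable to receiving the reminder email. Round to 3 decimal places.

p₁ = 0.114, p₀ = 0.0578.
Overall risk P(Y=1) = π·p₁ + (1−π)·p₀ = 0.519×0.114 + 0.481×0.0578 = 0.086968.
Under exogeneity, PAF = [P(Y=1) − p₀] / P(Y=1).
PAF = (0.086968 − 0.0578) / 0.086968 ≈ 0.3354

PAF ≈ 0.335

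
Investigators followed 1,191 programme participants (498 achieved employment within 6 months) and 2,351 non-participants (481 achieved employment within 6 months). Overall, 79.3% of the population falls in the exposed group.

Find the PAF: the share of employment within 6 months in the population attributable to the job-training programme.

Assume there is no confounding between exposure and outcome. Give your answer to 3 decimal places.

p₁ = P(outcome | exposed) = 498/1191 = 0.41814
p₀ = P(outcome | unexposed) = 481/2351 = 0.20459
Overall risk P(Y=1) = π·p₁ + (1−π)·p₀ = 0.793×0.41814 + 0.207×0.20459 = 0.37393.
Under exogeneity, PAF = [P(Y=1) − p₀] / P(Y=1).
PAF = (0.37393 − 0.20459) / 0.37393 ≈ 0.4529

PAF ≈ 0.453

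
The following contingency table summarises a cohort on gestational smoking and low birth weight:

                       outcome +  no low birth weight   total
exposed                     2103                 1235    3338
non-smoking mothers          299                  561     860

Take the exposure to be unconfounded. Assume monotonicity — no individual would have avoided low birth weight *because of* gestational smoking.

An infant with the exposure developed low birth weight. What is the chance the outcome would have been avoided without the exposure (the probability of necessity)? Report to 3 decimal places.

PN ≈ 0.448

p₁ = P(outcome | exposed) = 2103/3338 = 0.63002
p₀ = P(outcome | unexposed) = 299/860 = 0.34767
Under exogeneity and monotonicity, PN = (p₁ − p₀) / p₁.
PN = (0.63002 − 0.34767) / 0.63002 = 0.28234 / 0.63002 ≈ 0.4482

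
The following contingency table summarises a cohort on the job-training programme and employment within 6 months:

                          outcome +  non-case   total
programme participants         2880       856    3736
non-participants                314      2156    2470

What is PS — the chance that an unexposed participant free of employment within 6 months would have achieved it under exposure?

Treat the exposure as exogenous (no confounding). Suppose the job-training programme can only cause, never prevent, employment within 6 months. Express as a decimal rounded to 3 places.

p₁ = P(outcome | exposed) = 2880/3736 = 0.77088
p₀ = P(outcome | unexposed) = 314/2470 = 0.12713
Under exogeneity and monotonicity, PS = (p₁ − p₀)/(1 − p₀).
PS = (0.77088 − 0.12713) / 0.87287 ≈ 0.7375

PS ≈ 0.738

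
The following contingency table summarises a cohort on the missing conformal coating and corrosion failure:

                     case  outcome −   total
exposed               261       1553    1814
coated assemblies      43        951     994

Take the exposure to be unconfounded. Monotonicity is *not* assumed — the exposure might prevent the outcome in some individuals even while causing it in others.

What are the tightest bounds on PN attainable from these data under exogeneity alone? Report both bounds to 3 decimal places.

0.699 ≤ PN ≤ 1.000

p₁ = P(outcome | exposed) = 261/1814 = 0.14388
p₀ = P(outcome | unexposed) = 43/994 = 0.04326
Under exogeneity alone the bounds on PN are max{0,(p₁−p₀)/p₁} ≤ PN ≤ min{1,(1−p₀)/p₁}.
  lower = (p₁ − p₀)/p₁ = 0.10062 / 0.14388 ≈ 0.6993
  upper = min{1, (1 − p₀)/p₁} = 0.95674 / 0.14388 ≈ 6.6495 → capped at 1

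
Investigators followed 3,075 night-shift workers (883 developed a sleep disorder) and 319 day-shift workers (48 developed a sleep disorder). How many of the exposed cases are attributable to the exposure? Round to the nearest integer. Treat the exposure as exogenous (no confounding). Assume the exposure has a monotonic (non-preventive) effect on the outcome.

p₁ = P(outcome | exposed) = 883/3075 = 0.28715
p₀ = P(outcome | unexposed) = 48/319 = 0.15047
PN = (p₁ − p₀)/p₁ = (0.28715 − 0.15047) / 0.28715 ≈ 0.47600.
Attributable cases ≈ PN × (exposed cases) = 0.47600 × 883 ≈ 420.30.

about 420 cases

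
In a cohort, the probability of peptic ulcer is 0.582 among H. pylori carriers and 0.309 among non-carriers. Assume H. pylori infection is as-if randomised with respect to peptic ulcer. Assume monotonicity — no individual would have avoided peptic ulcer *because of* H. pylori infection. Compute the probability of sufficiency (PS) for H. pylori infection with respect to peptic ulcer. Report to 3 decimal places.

PS ≈ 0.395

Let p₁ = 0.582, p₀ = 0.309.
Under exogeneity and monotonicity, PS = (p₁ − p₀) / (1 − p₀).
PS = (0.582 − 0.309) / (1 − 0.309) = 0.273 / 0.691 ≈ 0.3951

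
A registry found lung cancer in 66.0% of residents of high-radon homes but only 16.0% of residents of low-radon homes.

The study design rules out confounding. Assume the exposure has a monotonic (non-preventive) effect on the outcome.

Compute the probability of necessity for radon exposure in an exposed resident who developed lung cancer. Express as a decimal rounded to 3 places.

p₁ = 0.66, p₀ = 0.16.
Under exogeneity and monotonicity, PN = (p₁ − p₀) / p₁.
PN = (0.66 − 0.16) / 0.66 = 0.5 / 0.66 ≈ 0.7576

PN ≈ 0.758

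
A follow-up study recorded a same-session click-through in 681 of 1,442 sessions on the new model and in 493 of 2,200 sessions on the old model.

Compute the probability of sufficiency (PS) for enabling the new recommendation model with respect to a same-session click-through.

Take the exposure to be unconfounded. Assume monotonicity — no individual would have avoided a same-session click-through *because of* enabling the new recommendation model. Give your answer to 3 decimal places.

p₁ = P(outcome | exposed) = 681/1442 = 0.47226
p₀ = P(outcome | unexposed) = 493/2200 = 0.22409
Under exogeneity and monotonicity, PS = (p₁ − p₀) / (1 − p₀).
PS = (0.47226 − 0.22409) / (1 − 0.22409) = 0.24817 / 0.77591 ≈ 0.3198

PS ≈ 0.320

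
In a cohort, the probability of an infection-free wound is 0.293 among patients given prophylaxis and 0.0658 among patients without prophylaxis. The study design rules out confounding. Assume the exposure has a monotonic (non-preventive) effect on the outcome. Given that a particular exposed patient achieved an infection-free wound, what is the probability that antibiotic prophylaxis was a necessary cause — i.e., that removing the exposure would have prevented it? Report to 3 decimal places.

Let p₁ = 0.293, p₀ = 0.0658.
Under exogeneity and monotonicity, PN = (p₁ − p₀) / p₁.
PN = (0.293 − 0.0658) / 0.293 = 0.2272 / 0.293 ≈ 0.7754

PN ≈ 0.775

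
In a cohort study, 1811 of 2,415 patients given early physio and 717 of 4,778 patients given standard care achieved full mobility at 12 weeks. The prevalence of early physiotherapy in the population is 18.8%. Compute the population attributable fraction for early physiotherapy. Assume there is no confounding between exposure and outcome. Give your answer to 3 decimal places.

p₁ = P(outcome | exposed) = 1811/2415 = 0.7499
p₀ = P(outcome | unexposed) = 717/4778 = 0.15006
Overall risk P(Y=1) = π·p₁ + (1−π)·p₀ = 0.188×0.7499 + 0.812×0.15006 = 0.26283.
Under exogeneity, PAF = [P(Y=1) − p₀] / P(Y=1).
PAF = (0.26283 − 0.15006) / 0.26283 ≈ 0.4291

PAF ≈ 0.429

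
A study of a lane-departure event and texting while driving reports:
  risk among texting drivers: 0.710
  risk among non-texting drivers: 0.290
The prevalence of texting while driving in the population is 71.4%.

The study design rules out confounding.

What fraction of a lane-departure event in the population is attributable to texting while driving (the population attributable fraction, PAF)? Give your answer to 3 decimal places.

Let p₁ = 0.71, p₀ = 0.29.
Overall risk P(Y=1) = π·p₁ + (1−π)·p₀ = 0.714×0.71 + 0.286×0.29 = 0.58988.
Under exogeneity, PAF = [P(Y=1) − p₀] / P(Y=1).
PAF = (0.58988 − 0.29) / 0.58988 ≈ 0.5084

PAF ≈ 0.508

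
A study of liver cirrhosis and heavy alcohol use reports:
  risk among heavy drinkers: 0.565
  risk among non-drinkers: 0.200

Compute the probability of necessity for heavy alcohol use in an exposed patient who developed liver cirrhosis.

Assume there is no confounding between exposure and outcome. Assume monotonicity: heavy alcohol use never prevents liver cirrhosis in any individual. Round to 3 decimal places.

Let p₁ = 0.565, p₀ = 0.2.
Under exogeneity and monotonicity, PN = (p₁ − p₀) / p₁.
PN = (0.565 − 0.2) / 0.565 = 0.365 / 0.565 ≈ 0.6460

PN ≈ 0.646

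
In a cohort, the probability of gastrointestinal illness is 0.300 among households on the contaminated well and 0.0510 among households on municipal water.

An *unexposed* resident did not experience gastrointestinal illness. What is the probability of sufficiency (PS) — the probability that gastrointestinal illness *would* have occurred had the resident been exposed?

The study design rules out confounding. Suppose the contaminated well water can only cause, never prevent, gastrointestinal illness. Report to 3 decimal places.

PS ≈ 0.262

Let p₁ = 0.3, p₀ = 0.051.
Under exogeneity and monotonicity, PS = (p₁ − p₀) / (1 − p₀).
PS = (0.3 − 0.051) / (1 − 0.051) = 0.249 / 0.949 ≈ 0.2624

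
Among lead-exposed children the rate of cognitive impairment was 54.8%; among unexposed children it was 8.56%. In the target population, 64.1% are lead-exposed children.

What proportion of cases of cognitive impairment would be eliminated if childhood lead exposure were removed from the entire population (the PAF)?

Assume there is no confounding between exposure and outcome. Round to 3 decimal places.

PAF ≈ 0.776

p₁ = 0.548, p₀ = 0.0856.
Overall risk P(Y=1) = π·p₁ + (1−π)·p₀ = 0.641×0.548 + 0.359×0.0856 = 0.382.
Under exogeneity, PAF = [P(Y=1) − p₀] / P(Y=1).
PAF = (0.382 − 0.0856) / 0.382 ≈ 0.7759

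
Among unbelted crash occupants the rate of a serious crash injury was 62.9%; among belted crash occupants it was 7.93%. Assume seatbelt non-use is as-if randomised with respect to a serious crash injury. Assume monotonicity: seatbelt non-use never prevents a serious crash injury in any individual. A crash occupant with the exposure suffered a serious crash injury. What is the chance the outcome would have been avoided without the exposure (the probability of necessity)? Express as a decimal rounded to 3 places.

p₁ = 0.629, p₀ = 0.0793.
Under exogeneity and monotonicity, PN = (p₁ − p₀) / p₁.
PN = (0.629 − 0.0793) / 0.629 = 0.5497 / 0.629 ≈ 0.8739

PN ≈ 0.874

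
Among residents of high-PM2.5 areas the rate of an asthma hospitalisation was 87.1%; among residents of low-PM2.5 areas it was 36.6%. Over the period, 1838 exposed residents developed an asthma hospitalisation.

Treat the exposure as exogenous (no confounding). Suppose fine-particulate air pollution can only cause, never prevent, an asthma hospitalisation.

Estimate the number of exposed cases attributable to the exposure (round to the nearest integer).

about 1066 cases

p₁ = 0.871, p₀ = 0.366.
PN = (p₁ − p₀)/p₁ = (0.871 − 0.366) / 0.871 ≈ 0.57979.
Attributable cases ≈ PN × (exposed cases) = 0.57979 × 1838 ≈ 1065.66.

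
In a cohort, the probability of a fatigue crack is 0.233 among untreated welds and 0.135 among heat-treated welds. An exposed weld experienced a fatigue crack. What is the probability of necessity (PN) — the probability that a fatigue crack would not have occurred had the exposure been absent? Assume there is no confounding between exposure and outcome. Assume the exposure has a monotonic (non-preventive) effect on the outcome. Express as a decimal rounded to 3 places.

Let p₁ = 0.233, p₀ = 0.135.
Under exogeneity and monotonicity, PN = (p₁ − p₀) / p₁.
PN = (0.233 − 0.135) / 0.233 = 0.098 / 0.233 ≈ 0.4206

PN ≈ 0.421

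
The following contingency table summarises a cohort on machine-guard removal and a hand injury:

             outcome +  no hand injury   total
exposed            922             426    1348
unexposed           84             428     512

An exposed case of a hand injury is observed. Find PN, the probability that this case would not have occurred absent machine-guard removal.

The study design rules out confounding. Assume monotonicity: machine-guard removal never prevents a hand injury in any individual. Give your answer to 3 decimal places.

PN ≈ 0.760

p₁ = P(outcome | exposed) = 922/1348 = 0.68398
p₀ = P(outcome | unexposed) = 84/512 = 0.16406
Under exogeneity and monotonicity, PN = (p₁ − p₀)/p₁.
PN = (0.68398 − 0.16406) / 0.68398 ≈ 0.7601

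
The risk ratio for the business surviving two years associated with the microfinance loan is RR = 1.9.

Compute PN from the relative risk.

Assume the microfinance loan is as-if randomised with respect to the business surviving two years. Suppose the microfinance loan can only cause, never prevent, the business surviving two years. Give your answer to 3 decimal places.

PN ≈ 0.474

Under exogeneity and monotonicity, PN = (RR − 1) / RR = 1 − 1/RR.
PN = (1.9 − 1) / 1.9 = 0.9 / 1.9 ≈ 0.4737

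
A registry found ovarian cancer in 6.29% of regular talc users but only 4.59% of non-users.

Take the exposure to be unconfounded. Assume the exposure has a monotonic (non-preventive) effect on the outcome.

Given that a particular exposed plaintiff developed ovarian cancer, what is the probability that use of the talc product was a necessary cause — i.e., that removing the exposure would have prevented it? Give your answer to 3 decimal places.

p₁ = 0.0629, p₀ = 0.0459.
Under exogeneity and monotonicity, PN = (p₁ − p₀) / p₁.
PN = (0.0629 − 0.0459) / 0.0629 = 0.017 / 0.0629 ≈ 0.2703

PN ≈ 0.270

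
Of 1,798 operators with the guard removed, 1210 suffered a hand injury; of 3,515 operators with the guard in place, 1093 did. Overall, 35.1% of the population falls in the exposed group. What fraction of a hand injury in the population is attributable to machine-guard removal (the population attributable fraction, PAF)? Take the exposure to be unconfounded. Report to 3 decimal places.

p₁ = P(outcome | exposed) = 1210/1798 = 0.67297
p₀ = P(outcome | unexposed) = 1093/3515 = 0.31095
Overall risk P(Y=1) = π·p₁ + (1−π)·p₀ = 0.351×0.67297 + 0.649×0.31095 = 0.43802.
Under exogeneity, PAF = [P(Y=1) − p₀] / P(Y=1).
PAF = (0.43802 − 0.31095) / 0.43802 ≈ 0.2901

PAF ≈ 0.290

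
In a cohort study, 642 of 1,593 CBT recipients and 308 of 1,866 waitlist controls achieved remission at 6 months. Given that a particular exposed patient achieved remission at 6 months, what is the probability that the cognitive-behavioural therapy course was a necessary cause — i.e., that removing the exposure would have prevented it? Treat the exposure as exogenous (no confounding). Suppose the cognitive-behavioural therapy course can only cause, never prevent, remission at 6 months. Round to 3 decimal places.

p₁ = P(outcome | exposed) = 642/1593 = 0.40301
p₀ = P(outcome | unexposed) = 308/1866 = 0.16506
Under exogeneity and monotonicity, PN = (p₁ − p₀) / p₁.
PN = (0.40301 − 0.16506) / 0.40301 = 0.23795 / 0.40301 ≈ 0.5904

PN ≈ 0.590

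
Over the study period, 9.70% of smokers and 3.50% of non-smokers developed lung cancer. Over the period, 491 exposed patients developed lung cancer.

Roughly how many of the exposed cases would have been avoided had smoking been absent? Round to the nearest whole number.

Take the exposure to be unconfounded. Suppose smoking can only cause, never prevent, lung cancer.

about 314 cases

p₁ = 0.097, p₀ = 0.035.
PN = (p₁ − p₀)/p₁ = (0.097 − 0.035) / 0.097 ≈ 0.63918.
Attributable cases ≈ PN × (exposed cases) = 0.63918 × 491 ≈ 313.84.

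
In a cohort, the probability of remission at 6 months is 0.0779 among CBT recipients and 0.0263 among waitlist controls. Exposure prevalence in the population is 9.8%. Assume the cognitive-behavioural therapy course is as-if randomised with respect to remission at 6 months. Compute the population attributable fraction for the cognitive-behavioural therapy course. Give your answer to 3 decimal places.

Let p₁ = 0.0779, p₀ = 0.0263.
Overall risk P(Y=1) = π·p₁ + (1−π)·p₀ = 0.098×0.0779 + 0.902×0.0263 = 0.031357.
Under exogeneity, PAF = [P(Y=1) − p₀] / P(Y=1).
PAF = (0.031357 − 0.0263) / 0.031357 ≈ 0.1613

PAF ≈ 0.161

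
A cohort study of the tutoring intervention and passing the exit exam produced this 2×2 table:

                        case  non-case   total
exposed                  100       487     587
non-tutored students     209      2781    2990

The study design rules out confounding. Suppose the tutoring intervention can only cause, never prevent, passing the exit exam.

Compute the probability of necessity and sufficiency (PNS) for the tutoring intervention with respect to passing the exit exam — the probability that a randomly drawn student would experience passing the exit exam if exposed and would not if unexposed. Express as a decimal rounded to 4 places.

PNS ≈ 0.1005

p₁ = P(outcome | exposed) = 100/587 = 0.17036
p₀ = P(outcome | unexposed) = 209/2990 = 0.0699
Under exogeneity and monotonicity, PNS = p₁ − p₀.
PNS = 0.17036 − 0.0699 = 0.10046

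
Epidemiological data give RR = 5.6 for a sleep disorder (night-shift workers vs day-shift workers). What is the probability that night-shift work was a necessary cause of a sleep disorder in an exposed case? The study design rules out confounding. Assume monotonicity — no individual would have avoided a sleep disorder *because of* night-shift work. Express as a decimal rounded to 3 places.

PN ≈ 0.821

Under exogeneity and monotonicity, PN = (RR − 1) / RR = 1 − 1/RR.
PN = (5.6 − 1) / 5.6 = 4.6 / 5.6 ≈ 0.8214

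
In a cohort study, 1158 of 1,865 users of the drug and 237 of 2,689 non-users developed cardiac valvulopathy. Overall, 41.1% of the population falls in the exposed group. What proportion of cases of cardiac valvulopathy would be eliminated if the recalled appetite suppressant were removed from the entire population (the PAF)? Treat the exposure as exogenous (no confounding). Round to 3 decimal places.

p₁ = P(outcome | exposed) = 1158/1865 = 0.62091
p₀ = P(outcome | unexposed) = 237/2689 = 0.088137
Overall risk P(Y=1) = π·p₁ + (1−π)·p₀ = 0.411×0.62091 + 0.589×0.088137 = 0.30711.
Under exogeneity, PAF = [P(Y=1) − p₀] / P(Y=1).
PAF = (0.30711 − 0.088137) / 0.30711 ≈ 0.7130

PAF ≈ 0.713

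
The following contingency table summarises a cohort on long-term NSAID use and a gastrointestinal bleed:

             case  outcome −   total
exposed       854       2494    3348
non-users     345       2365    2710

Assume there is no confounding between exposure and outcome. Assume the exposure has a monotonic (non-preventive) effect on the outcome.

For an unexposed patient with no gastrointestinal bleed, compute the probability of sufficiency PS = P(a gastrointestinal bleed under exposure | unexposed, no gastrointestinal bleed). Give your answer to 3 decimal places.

PS ≈ 0.146

p₁ = P(outcome | exposed) = 854/3348 = 0.25508
p₀ = P(outcome | unexposed) = 345/2710 = 0.12731
Under exogeneity and monotonicity, PS = (p₁ − p₀) / (1 − p₀).
PS = (0.25508 − 0.12731) / (1 − 0.12731) = 0.12777 / 0.87269 ≈ 0.1464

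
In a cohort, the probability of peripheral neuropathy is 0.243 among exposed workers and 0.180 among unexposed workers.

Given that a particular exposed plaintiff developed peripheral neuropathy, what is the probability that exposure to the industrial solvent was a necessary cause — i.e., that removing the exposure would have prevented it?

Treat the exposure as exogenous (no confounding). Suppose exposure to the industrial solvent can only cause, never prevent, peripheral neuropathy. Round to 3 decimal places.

Let p₁ = 0.243, p₀ = 0.18.
Under exogeneity and monotonicity, PN = (p₁ − p₀) / p₁.
PN = (0.243 − 0.18) / 0.243 = 0.063 / 0.243 ≈ 0.2593

PN ≈ 0.259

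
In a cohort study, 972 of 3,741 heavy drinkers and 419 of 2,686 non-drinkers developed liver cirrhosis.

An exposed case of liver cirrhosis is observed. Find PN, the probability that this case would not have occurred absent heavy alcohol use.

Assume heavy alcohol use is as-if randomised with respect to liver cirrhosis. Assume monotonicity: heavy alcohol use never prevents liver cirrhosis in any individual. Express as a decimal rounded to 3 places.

p₁ = P(outcome | exposed) = 972/3741 = 0.25982
p₀ = P(outcome | unexposed) = 419/2686 = 0.15599
Under exogeneity and monotonicity, PN = (p₁ − p₀) / p₁.
PN = (0.25982 − 0.15599) / 0.25982 = 0.10383 / 0.25982 ≈ 0.3996

PN ≈ 0.400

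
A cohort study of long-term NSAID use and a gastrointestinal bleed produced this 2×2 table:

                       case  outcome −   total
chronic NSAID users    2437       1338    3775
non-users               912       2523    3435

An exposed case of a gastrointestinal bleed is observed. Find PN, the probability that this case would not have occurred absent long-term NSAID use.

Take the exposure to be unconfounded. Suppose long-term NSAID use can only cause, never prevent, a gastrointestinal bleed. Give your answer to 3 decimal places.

p₁ = P(outcome | exposed) = 2437/3775 = 0.64556
p₀ = P(outcome | unexposed) = 912/3435 = 0.2655
Under exogeneity and monotonicity, PN = (p₁ − p₀)/p₁.
PN = (0.64556 − 0.2655) / 0.64556 ≈ 0.5887

PN ≈ 0.589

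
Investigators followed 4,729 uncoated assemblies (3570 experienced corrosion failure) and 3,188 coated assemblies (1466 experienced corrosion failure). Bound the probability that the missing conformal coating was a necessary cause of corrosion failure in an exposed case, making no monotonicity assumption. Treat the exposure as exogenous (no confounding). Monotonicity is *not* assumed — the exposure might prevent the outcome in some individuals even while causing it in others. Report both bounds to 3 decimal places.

p₁ = P(outcome | exposed) = 3570/4729 = 0.75492
p₀ = P(outcome | unexposed) = 1466/3188 = 0.45985
Under exogeneity alone the bounds on PN are max{0,(p₁−p₀)/p₁} ≤ PN ≤ min{1,(1−p₀)/p₁}.
  lower = (p₁ − p₀)/p₁ = 0.29507 / 0.75492 ≈ 0.3909
  upper = min{1, (1 − p₀)/p₁} = 0.54015 / 0.75492 ≈ 0.7155

0.391 ≤ PN ≤ 0.716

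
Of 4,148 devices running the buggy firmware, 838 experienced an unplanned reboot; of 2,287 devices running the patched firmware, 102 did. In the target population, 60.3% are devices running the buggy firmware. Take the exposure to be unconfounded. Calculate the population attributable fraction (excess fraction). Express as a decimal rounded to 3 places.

PAF ≈ 0.680

p₁ = P(outcome | exposed) = 838/4148 = 0.20203
p₀ = P(outcome | unexposed) = 102/2287 = 0.0446
Overall risk P(Y=1) = π·p₁ + (1−π)·p₀ = 0.603×0.20203 + 0.397×0.0446 = 0.13953.
Under exogeneity, PAF = [P(Y=1) − p₀] / P(Y=1).
PAF = (0.13953 − 0.0446) / 0.13953 ≈ 0.6803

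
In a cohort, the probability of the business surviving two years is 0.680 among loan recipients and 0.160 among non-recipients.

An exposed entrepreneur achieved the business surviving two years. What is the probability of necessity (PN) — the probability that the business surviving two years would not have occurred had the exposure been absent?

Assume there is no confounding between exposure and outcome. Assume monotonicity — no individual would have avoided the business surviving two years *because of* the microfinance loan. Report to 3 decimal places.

Let p₁ = 0.68, p₀ = 0.16.
Under exogeneity and monotonicity, PN = (p₁ − p₀) / p₁.
PN = (0.68 − 0.16) / 0.68 = 0.52 / 0.68 ≈ 0.7647

PN ≈ 0.765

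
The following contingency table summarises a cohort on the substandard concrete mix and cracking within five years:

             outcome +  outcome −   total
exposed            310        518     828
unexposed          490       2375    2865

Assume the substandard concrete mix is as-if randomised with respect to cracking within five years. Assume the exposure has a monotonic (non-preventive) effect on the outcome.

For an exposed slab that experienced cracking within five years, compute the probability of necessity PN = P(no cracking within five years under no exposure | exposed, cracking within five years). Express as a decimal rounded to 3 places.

PN ≈ 0.543

p₁ = P(outcome | exposed) = 310/828 = 0.3744
p₀ = P(outcome | unexposed) = 490/2865 = 0.17103
Under exogeneity and monotonicity, PN = (p₁ − p₀)/p₁.
PN = (0.3744 − 0.17103) / 0.3744 ≈ 0.5432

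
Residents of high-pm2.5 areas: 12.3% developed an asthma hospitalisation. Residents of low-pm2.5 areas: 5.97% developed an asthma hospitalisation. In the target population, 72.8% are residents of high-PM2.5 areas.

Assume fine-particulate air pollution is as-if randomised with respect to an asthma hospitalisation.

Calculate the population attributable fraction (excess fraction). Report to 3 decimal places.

PAF ≈ 0.436

p₁ = 0.123, p₀ = 0.0597.
Overall risk P(Y=1) = π·p₁ + (1−π)·p₀ = 0.728×0.123 + 0.272×0.0597 = 0.10578.
Under exogeneity, PAF = [P(Y=1) − p₀] / P(Y=1).
PAF = (0.10578 − 0.0597) / 0.10578 ≈ 0.4356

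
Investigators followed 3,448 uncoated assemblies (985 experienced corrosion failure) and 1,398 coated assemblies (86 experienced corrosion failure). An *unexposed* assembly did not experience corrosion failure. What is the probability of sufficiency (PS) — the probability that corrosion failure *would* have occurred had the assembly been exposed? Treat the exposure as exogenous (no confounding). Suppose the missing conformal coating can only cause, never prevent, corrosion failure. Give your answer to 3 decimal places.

p₁ = P(outcome | exposed) = 985/3448 = 0.28567
p₀ = P(outcome | unexposed) = 86/1398 = 0.061516
Under exogeneity and monotonicity, PS = (p₁ − p₀) / (1 − p₀).
PS = (0.28567 − 0.061516) / (1 − 0.061516) = 0.22416 / 0.93848 ≈ 0.2388

PS ≈ 0.239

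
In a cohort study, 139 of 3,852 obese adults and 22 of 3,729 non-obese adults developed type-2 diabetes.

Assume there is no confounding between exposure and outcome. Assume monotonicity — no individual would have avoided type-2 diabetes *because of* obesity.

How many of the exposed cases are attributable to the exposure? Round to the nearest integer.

p₁ = P(outcome | exposed) = 139/3852 = 0.036085
p₀ = P(outcome | unexposed) = 22/3729 = 0.0058997
PN = (p₁ − p₀)/p₁ = (0.036085 − 0.0058997) / 0.036085 ≈ 0.83651.
Attributable cases ≈ PN × (exposed cases) = 0.83651 × 139 ≈ 116.27.

about 116 cases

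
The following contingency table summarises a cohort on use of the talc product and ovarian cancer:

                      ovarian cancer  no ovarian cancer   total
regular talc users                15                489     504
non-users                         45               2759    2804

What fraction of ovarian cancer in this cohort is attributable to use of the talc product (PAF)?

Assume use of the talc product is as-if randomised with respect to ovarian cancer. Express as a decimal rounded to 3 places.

p₁ = P(outcome | exposed) = 15/504 = 0.029762
p₀ = P(outcome | unexposed) = 45/2804 = 0.016049
Exposure prevalence π = 504/3308 = 0.15236; overall risk P(Y=1) = 0.018138.
Under exogeneity, PAF = [P(Y=1) − p₀]/P(Y=1).
PAF = (0.018138 − 0.016049) / 0.018138 ≈ 0.1152

PAF ≈ 0.115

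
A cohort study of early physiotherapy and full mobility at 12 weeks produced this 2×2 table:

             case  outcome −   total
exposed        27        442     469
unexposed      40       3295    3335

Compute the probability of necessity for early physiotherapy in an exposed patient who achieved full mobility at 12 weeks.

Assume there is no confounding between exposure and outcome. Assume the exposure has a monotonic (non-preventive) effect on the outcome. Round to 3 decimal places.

PN ≈ 0.792

p₁ = P(outcome | exposed) = 27/469 = 0.057569
p₀ = P(outcome | unexposed) = 40/3335 = 0.011994
Under exogeneity and monotonicity, PN = (p₁ − p₀)/p₁.
PN = (0.057569 − 0.011994) / 0.057569 ≈ 0.7917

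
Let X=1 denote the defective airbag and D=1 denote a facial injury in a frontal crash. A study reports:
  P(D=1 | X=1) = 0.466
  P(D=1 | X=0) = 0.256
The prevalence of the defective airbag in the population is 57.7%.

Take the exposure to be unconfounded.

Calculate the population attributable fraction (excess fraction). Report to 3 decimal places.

Let p₁ = 0.466, p₀ = 0.256.
Overall risk P(Y=1) = π·p₁ + (1−π)·p₀ = 0.577×0.466 + 0.423×0.256 = 0.37717.
Under exogeneity, PAF = [P(Y=1) − p₀] / P(Y=1).
PAF = (0.37717 − 0.256) / 0.37717 ≈ 0.3213

PAF ≈ 0.321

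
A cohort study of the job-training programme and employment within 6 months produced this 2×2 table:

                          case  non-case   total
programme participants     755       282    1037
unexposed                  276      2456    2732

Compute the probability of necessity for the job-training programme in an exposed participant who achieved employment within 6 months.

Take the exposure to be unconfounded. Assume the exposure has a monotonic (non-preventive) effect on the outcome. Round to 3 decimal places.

PN ≈ 0.861

p₁ = P(outcome | exposed) = 755/1037 = 0.72806
p₀ = P(outcome | unexposed) = 276/2732 = 0.10102
Under exogeneity and monotonicity, PN = (p₁ − p₀)/p₁.
PN = (0.72806 − 0.10102) / 0.72806 ≈ 0.8612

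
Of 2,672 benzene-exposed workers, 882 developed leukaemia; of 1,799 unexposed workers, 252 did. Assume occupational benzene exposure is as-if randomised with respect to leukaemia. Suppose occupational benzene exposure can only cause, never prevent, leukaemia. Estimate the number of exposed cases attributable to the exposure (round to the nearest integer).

about 508 cases

p₁ = P(outcome | exposed) = 882/2672 = 0.33009
p₀ = P(outcome | unexposed) = 252/1799 = 0.14008
PN = (p₁ − p₀)/p₁ = (0.33009 − 0.14008) / 0.33009 ≈ 0.57564.
Attributable cases ≈ PN × (exposed cases) = 0.57564 × 882 ≈ 507.71.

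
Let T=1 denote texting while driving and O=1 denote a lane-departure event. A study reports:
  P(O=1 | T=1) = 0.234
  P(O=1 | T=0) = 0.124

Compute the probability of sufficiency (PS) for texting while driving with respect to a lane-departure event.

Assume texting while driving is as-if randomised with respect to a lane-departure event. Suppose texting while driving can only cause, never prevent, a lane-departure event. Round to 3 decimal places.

PS ≈ 0.126

Let p₁ = 0.234, p₀ = 0.124.
Under exogeneity and monotonicity, PS = (p₁ − p₀) / (1 − p₀).
PS = (0.234 − 0.124) / (1 − 0.124) = 0.11 / 0.876 ≈ 0.1256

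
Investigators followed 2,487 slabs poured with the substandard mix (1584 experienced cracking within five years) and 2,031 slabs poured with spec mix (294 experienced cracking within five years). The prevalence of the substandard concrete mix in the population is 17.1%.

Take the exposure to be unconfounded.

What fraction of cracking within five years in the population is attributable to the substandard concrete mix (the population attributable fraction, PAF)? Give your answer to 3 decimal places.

PAF ≈ 0.368

p₁ = P(outcome | exposed) = 1584/2487 = 0.63691
p₀ = P(outcome | unexposed) = 294/2031 = 0.14476
Overall risk P(Y=1) = π·p₁ + (1−π)·p₀ = 0.171×0.63691 + 0.829×0.14476 = 0.22891.
Under exogeneity, PAF = [P(Y=1) − p₀] / P(Y=1).
PAF = (0.22891 − 0.14476) / 0.22891 ≈ 0.3676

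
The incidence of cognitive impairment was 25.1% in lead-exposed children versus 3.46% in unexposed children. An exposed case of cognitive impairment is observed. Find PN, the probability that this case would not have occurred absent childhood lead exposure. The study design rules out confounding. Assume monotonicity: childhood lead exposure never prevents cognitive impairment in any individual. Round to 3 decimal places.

PN ≈ 0.862

p₁ = 0.251, p₀ = 0.0346.
Under exogeneity and monotonicity, PN = (p₁ − p₀) / p₁.
PN = (0.251 − 0.0346) / 0.251 = 0.2164 / 0.251 ≈ 0.8622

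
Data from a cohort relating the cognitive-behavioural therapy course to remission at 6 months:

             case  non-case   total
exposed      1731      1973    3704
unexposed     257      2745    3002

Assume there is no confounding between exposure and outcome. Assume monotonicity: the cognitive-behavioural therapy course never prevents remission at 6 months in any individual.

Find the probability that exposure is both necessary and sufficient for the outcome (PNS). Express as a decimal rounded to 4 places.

p₁ = P(outcome | exposed) = 1731/3704 = 0.46733
p₀ = P(outcome | unexposed) = 257/3002 = 0.08561
Under exogeneity and monotonicity, PNS = p₁ − p₀.
PNS = 0.46733 − 0.08561 = 0.38172

PNS ≈ 0.3817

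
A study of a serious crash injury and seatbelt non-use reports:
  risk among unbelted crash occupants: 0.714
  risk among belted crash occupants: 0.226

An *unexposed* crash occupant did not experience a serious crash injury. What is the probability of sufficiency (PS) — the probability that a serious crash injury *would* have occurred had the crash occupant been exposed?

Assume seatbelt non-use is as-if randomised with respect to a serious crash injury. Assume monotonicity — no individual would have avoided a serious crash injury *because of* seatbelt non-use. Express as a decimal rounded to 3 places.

Let p₁ = 0.714, p₀ = 0.226.
Under exogeneity and monotonicity, PS = (p₁ − p₀) / (1 − p₀).
PS = (0.714 − 0.226) / (1 − 0.226) = 0.488 / 0.774 ≈ 0.6305

PS ≈ 0.630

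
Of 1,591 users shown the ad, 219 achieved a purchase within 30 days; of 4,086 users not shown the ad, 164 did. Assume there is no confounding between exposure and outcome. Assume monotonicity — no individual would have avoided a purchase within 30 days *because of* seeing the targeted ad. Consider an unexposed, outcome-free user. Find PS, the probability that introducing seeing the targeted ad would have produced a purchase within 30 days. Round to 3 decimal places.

p₁ = P(outcome | exposed) = 219/1591 = 0.13765
p₀ = P(outcome | unexposed) = 164/4086 = 0.040137
Under exogeneity and monotonicity, PS = (p₁ − p₀) / (1 − p₀).
PS = (0.13765 − 0.040137) / (1 − 0.040137) = 0.097512 / 0.95986 ≈ 0.1016

PS ≈ 0.102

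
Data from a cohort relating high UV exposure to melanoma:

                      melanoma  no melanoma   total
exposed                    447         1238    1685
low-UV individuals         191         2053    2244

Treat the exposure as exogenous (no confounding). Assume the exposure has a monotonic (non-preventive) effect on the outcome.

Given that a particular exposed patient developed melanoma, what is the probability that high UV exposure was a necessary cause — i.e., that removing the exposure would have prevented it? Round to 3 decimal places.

PN ≈ 0.679

p₁ = P(outcome | exposed) = 447/1685 = 0.26528
p₀ = P(outcome | unexposed) = 191/2244 = 0.085116
Under exogeneity and monotonicity, PN = (p₁ − p₀) / p₁.
PN = (0.26528 − 0.085116) / 0.26528 = 0.18017 / 0.26528 ≈ 0.6791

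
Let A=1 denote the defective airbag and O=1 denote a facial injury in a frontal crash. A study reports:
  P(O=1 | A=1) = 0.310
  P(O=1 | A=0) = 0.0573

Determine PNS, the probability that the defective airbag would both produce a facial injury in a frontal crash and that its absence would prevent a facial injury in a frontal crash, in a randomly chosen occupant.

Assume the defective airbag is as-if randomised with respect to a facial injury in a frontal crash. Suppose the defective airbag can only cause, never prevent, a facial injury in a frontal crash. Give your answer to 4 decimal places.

Let p₁ = 0.31, p₀ = 0.0573.
Under exogeneity and monotonicity, PNS = p₁ − p₀.
PNS = 0.31 − 0.0573 = 0.2527

PNS ≈ 0.2527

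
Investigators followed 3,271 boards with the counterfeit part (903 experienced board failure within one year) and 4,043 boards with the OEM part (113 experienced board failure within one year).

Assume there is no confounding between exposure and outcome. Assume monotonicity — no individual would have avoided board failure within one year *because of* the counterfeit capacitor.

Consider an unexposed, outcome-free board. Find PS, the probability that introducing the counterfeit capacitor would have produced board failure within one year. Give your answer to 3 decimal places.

p₁ = P(outcome | exposed) = 903/3271 = 0.27606
p₀ = P(outcome | unexposed) = 113/4043 = 0.02795
Under exogeneity and monotonicity, PS = (p₁ − p₀) / (1 − p₀).
PS = (0.27606 − 0.02795) / (1 − 0.02795) = 0.24811 / 0.97205 ≈ 0.2552

PS ≈ 0.255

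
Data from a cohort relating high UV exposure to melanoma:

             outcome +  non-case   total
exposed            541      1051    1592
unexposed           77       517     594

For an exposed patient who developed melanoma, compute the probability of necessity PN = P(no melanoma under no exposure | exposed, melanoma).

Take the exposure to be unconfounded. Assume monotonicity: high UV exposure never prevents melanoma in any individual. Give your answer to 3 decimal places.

PN ≈ 0.619

p₁ = P(outcome | exposed) = 541/1592 = 0.33982
p₀ = P(outcome | unexposed) = 77/594 = 0.12963
Under exogeneity and monotonicity, PN = (p₁ − p₀) / p₁.
PN = (0.33982 − 0.12963) / 0.33982 = 0.21019 / 0.33982 ≈ 0.6185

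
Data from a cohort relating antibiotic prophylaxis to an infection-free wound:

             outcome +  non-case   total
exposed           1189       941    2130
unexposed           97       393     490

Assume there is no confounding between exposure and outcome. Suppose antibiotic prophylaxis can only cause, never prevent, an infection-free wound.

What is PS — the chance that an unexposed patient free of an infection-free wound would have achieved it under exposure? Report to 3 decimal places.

PS ≈ 0.449

p₁ = P(outcome | exposed) = 1189/2130 = 0.55822
p₀ = P(outcome | unexposed) = 97/490 = 0.19796
Under exogeneity and monotonicity, PS = (p₁ − p₀)/(1 − p₀).
PS = (0.55822 − 0.19796) / 0.80204 ≈ 0.4492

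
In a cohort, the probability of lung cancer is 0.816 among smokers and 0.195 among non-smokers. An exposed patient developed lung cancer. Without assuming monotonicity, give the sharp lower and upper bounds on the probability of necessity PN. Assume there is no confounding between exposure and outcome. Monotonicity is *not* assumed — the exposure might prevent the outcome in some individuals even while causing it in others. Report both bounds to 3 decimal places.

0.761 ≤ PN ≤ 0.987

Let p₁ = 0.816, p₀ = 0.195.
Under exogeneity alone the bounds on PN are max{0,(p₁−p₀)/p₁} ≤ PN ≤ min{1,(1−p₀)/p₁}.
  lower = (p₁ − p₀)/p₁ = 0.621 / 0.816 ≈ 0.7610
  upper = min{1, (1 − p₀)/p₁} = 0.805 / 0.816 ≈ 0.9865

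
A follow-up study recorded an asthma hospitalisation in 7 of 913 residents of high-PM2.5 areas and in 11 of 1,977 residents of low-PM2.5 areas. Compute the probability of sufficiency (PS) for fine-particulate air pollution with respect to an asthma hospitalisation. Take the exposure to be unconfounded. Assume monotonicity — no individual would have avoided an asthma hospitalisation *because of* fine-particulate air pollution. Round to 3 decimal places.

p₁ = P(outcome | exposed) = 7/913 = 0.007667
p₀ = P(outcome | unexposed) = 11/1977 = 0.005564
Under exogeneity and monotonicity, PS = (p₁ − p₀) / (1 − p₀).
PS = (0.007667 − 0.005564) / (1 − 0.005564) = 0.002103 / 0.99444 ≈ 0.0021

PS ≈ 0.002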